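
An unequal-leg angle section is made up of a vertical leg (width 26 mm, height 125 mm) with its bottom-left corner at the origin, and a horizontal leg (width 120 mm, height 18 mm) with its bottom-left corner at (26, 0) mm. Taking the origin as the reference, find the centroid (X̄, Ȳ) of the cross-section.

X̄ = 42.15 mm, Ȳ = 41.14 mm

Part | A | x̄ᵢ | ȳᵢ | A·x̄ᵢ | A·ȳᵢ
vertical leg | 3250.00 | 13.00 | 62.50 | 42250.00 | 203125.00
horizontal leg | 2160.00 | 86.00 | 9.00 | 185760.00 | 19440.00
Σ | 5410.00 |  |  | 228010.00 | 222565.00
X̄ = 228010.00 / 5410.00 = 42.15 mm
Ȳ = 222565.00 / 5410.00 = 41.14 mm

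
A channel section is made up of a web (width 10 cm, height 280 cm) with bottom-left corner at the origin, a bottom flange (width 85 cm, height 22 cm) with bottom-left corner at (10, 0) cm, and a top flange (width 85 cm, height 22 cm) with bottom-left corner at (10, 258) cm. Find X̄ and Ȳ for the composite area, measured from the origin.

X̄ = 32.16 cm, Ȳ = 140.00 cm

web: A = 10 × 280 = 2800.00, centroid at (5.00, 140.00).
bottom flange: A = 85 × 22 = 1870.00, centroid at (52.50, 11.00).
top flange: A = 85 × 22 = 1870.00, centroid at (52.50, 269.00).
ΣA = 6540.00 cm²
ΣAX̄ = (2800.00)(5.00) + (1870.00)(52.50) + (1870.00)(52.50) = 210350.00 cm³
ΣAȲ = (2800.00)(140.00) + (1870.00)(11.00) + (1870.00)(269.00) = 915600.00 cm³
X̄ = 210350.00 / 6540.00 = 32.16 cm
Ȳ = 915600.00 / 6540.00 = 140.00 cm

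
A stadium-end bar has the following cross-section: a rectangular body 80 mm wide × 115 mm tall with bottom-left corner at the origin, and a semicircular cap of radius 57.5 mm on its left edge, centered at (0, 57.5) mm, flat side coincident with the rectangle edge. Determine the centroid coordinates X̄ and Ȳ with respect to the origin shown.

X̄ = 16.76 mm, Ȳ = 57.50 mm

rectangular body: A = 80 × 115 = 9200.00, centroid at (40.00, 57.50).
semicircular end: A = ½π·57.5² = 5193.45, centroid at (-24.40, 57.50).
ΣA = 14393.45 mm²
ΣAX̄ = (9200.00)(40.00) + (5193.45)(-24.40) = 241260.42 mm³
ΣAȲ = (9200.00)(57.50) + (5193.45)(57.50) = 827623.11 mm³
X̄ = 241260.42 / 14393.45 = 16.76 mm
Ȳ = 827623.11 / 14393.45 = 57.50 mm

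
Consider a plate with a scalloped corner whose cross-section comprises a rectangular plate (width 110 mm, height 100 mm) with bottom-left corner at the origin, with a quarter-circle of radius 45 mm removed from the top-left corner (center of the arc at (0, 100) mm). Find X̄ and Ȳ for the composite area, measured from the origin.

X̄ = 61.07 mm, Ȳ = 44.78 mm

plate: A = 110 × 100 = 11000.00, centroid at (55.00, 50.00).
removed quarter-circle: A = −¼π·45² = -1590.43, centroid at (19.10, 80.90).
ΣA = 9409.57 mm², ΣAX̄ = 574625.00 mm³, ΣAȲ = 421331.87 mm³.
X̄ = 574625.00/9409.57 = 61.07 mm; Ȳ = 421331.87/9409.57 = 44.78 mm.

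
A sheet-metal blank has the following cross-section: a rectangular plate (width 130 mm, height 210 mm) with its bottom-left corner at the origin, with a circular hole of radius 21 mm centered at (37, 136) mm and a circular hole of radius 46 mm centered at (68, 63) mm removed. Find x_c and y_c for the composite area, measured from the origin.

plate: A = 130 × 210 = 27300.00, centroid at (65.00, 105.00).
hole 1: A = −π·21² = -1385.44, centroid at (37.00, 136.00).
hole 2: A = −π·46² = -6647.61, centroid at (68.00, 63.00).
ΣA = 19266.95 mm²
ΣAx_c = (27300.00)(65.00) + (-1385.44)(37.00) + (-6647.61)(68.00) = 1271201.15 mm³
ΣAy_c = (27300.00)(105.00) + (-1385.44)(136.00) + (-6647.61)(63.00) = 2259280.41 mm³
x_c = 1271201.15 / 19266.95 = 65.98 mm
y_c = 2259280.41 / 19266.95 = 117.26 mm

x_c = 65.98 mm, y_c = 117.26 mm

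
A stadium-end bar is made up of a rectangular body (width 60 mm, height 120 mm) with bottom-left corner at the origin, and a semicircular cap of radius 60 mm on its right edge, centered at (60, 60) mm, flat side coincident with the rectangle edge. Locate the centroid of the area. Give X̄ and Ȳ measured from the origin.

Part | A | x̄ᵢ | ȳᵢ | A·x̄ᵢ | A·ȳᵢ
rectangular body | 7200.00 | 30.00 | 60.00 | 216000.00 | 432000.00
semicircular end | 5654.87 | 85.46 | 60.00 | 483292.01 | 339292.01
Σ | 12854.87 |  |  | 699292.01 | 771292.01
X̄ = 699292.01 / 12854.87 = 54.40 mm
Ȳ = 771292.01 / 12854.87 = 60.00 mm

X̄ = 54.40 mm, Ȳ = 60.00 mm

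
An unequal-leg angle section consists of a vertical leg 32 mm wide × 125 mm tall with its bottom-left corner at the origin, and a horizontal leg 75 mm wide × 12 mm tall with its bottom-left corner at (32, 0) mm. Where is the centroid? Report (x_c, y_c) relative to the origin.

x_c = 25.83 mm, y_c = 52.12 mm

vertical leg: A = 32 × 125 = 4000.00, centroid at (16.00, 62.50).
horizontal leg: A = 75 × 12 = 900.00, centroid at (69.50, 6.00).
ΣA = 4900.00 mm², ΣAx_c = 126550.00 mm³, ΣAy_c = 255400.00 mm³.
x_c = 126550.00/4900.00 = 25.83 mm; y_c = 255400.00/4900.00 = 52.12 mm.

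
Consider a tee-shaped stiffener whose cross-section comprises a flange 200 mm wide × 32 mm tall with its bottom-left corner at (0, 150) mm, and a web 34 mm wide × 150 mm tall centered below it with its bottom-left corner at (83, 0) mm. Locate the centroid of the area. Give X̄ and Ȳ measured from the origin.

web: A = 34 × 150 = 5100.00, centroid at (100.00, 75.00).
flange: A = 200 × 32 = 6400.00, centroid at (100.00, 166.00).
ΣA = 11500.00 mm²
ΣAX̄ = (5100.00)(100.00) + (6400.00)(100.00) = 1150000.00 mm³
ΣAȲ = (5100.00)(75.00) + (6400.00)(166.00) = 1444900.00 mm³
X̄ = 1150000.00 / 11500.00 = 100.00 mm
Ȳ = 1444900.00 / 11500.00 = 125.64 mm

X̄ = 100.00 mm, Ȳ = 125.64 mm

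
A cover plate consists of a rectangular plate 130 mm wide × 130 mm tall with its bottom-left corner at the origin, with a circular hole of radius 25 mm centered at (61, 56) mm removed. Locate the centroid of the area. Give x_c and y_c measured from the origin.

plate: A = 130 × 130 = 16900.00, centroid at (65.00, 65.00).
hole: A = −π·25² = -1963.50, centroid at (61.00, 56.00).
ΣA = 14936.50 mm²
ΣAx_c = (16900.00)(65.00) + (-1963.50)(61.00) = 978726.78 mm³
ΣAy_c = (16900.00)(65.00) + (-1963.50)(56.00) = 988544.26 mm³
x_c = 978726.78 / 14936.50 = 65.53 mm
y_c = 988544.26 / 14936.50 = 66.18 mm

x_c = 65.53 mm, y_c = 66.18 mm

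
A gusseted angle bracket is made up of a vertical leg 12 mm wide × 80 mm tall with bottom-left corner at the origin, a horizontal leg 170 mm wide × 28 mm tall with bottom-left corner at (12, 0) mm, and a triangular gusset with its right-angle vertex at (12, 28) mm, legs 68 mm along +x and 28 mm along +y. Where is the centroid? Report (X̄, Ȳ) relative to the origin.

vertical leg: A = 12 × 80 = 960.00, centroid at (6.00, 40.00).
horizontal leg: A = 170 × 28 = 4760.00, centroid at (97.00, 14.00).
gusset: A = ½·68·28 = 952.00, centroid at (34.67, 37.33).
ΣA = 6672.00 mm²
ΣAX̄ = (960.00)(6.00) + (4760.00)(97.00) + (952.00)(34.67) = 500482.67 mm³
ΣAȲ = (960.00)(40.00) + (4760.00)(14.00) + (952.00)(37.33) = 140581.33 mm³
X̄ = 500482.67 / 6672.00 = 75.01 mm
Ȳ = 140581.33 / 6672.00 = 21.07 mm

X̄ = 75.01 mm, Ȳ = 21.07 mm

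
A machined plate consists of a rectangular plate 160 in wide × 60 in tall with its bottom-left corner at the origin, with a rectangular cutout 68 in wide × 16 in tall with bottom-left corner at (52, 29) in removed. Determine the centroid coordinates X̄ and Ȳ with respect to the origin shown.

plate: A = 160 × 60 = 9600.00, centroid at (80.00, 30.00).
hole: A = −(68 × 16) = -1088.00, centroid at (86.00, 37.00).
ΣA = 8512.00 in²
ΣAX̄ = (9600.00)(80.00) + (-1088.00)(86.00) = 674432.00 in³
ΣAȲ = (9600.00)(30.00) + (-1088.00)(37.00) = 247744.00 in³
X̄ = 674432.00 / 8512.00 = 79.23 in
Ȳ = 247744.00 / 8512.00 = 29.11 in

X̄ = 79.23 in, Ȳ = 29.11 in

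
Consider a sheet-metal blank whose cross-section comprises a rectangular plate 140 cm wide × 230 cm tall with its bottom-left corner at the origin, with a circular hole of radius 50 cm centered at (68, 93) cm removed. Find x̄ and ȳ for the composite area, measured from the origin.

Part | A | x̄ᵢ | ȳᵢ | A·x̄ᵢ | A·ȳᵢ
plate | 32200.00 | 70.00 | 115.00 | 2254000.00 | 3703000.00
hole | -7853.98 | 68.00 | 93.00 | -534070.75 | -730420.29
Σ | 24346.02 |  |  | 1719929.25 | 2972579.71
x̄ = 1719929.25 / 24346.02 = 70.65 cm
ȳ = 2972579.71 / 24346.02 = 122.10 cm

x̄ = 70.65 cm, ȳ = 122.10 cm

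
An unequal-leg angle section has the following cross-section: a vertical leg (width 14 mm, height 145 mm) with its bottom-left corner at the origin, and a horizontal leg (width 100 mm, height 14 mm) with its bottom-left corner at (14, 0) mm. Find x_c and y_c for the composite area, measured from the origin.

x_c = 30.27 mm, y_c = 45.77 mm

Part | A | x̄ᵢ | ȳᵢ | A·x̄ᵢ | A·ȳᵢ
vertical leg | 2030.00 | 7.00 | 72.50 | 14210.00 | 147175.00
horizontal leg | 1400.00 | 64.00 | 7.00 | 89600.00 | 9800.00
Σ | 3430.00 |  |  | 103810.00 | 156975.00
x_c = 103810.00 / 3430.00 = 30.27 mm
y_c = 156975.00 / 3430.00 = 45.77 mm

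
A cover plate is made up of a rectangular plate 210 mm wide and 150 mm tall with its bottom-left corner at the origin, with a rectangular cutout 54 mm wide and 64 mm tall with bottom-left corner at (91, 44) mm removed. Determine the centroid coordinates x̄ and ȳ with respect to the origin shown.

plate: A = 210 × 150 = 31500.00, centroid at (105.00, 75.00).
hole: A = −(54 × 64) = -3456.00, centroid at (118.00, 76.00).
ΣA = 28044.00 mm², ΣAx̄ = 2899692.00 mm³, ΣAȳ = 2099844.00 mm³.
x̄ = 2899692.00/28044.00 = 103.40 mm; ȳ = 2099844.00/28044.00 = 74.88 mm.

x̄ = 103.40 mm, ȳ = 74.88 mm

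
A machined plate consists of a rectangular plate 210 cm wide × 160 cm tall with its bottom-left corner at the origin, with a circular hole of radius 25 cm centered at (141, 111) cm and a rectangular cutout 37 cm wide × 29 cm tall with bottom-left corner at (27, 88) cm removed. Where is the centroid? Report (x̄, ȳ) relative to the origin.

Part | A | x̄ᵢ | ȳᵢ | A·x̄ᵢ | A·ȳᵢ
plate | 33600.00 | 105.00 | 80.00 | 3528000.00 | 2688000.00
hole 1 | -1963.50 | 141.00 | 111.00 | -276852.85 | -217947.99
hole 2 | -1073.00 | 45.50 | 102.50 | -48821.50 | -109982.50
Σ | 30563.50 |  |  | 3202325.65 | 2360069.51
x̄ = 3202325.65 / 30563.50 = 104.78 cm
ȳ = 2360069.51 / 30563.50 = 77.22 cm

x̄ = 104.78 cm, ȳ = 77.22 cm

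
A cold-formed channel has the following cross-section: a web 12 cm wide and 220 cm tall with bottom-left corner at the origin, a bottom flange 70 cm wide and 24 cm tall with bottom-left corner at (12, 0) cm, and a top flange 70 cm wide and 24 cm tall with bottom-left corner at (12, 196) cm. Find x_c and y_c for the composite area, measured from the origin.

x_c = 28.96 cm, y_c = 110.00 cm

web: A = 12 × 220 = 2640.00, centroid at (6.00, 110.00).
bottom flange: A = 70 × 24 = 1680.00, centroid at (47.00, 12.00).
top flange: A = 70 × 24 = 1680.00, centroid at (47.00, 208.00).
ΣA = 6000.00 cm²
ΣAx_c = (2640.00)(6.00) + (1680.00)(47.00) + (1680.00)(47.00) = 173760.00 cm³
ΣAy_c = (2640.00)(110.00) + (1680.00)(12.00) + (1680.00)(208.00) = 660000.00 cm³
x_c = 173760.00 / 6000.00 = 28.96 cm
y_c = 660000.00 / 6000.00 = 110.00 cm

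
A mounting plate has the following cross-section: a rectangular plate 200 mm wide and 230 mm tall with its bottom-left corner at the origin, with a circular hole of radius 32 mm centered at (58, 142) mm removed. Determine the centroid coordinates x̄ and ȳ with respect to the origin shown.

Part | A | x̄ᵢ | ȳᵢ | A·x̄ᵢ | A·ȳᵢ
plate | 46000.00 | 100.00 | 115.00 | 4600000.00 | 5290000.00
hole | -3216.99 | 58.00 | 142.00 | -186585.47 | -456812.70
Σ | 42783.01 |  |  | 4413414.53 | 4833187.30
x̄ = 4413414.53 / 42783.01 = 103.16 mm
ȳ = 4833187.30 / 42783.01 = 112.97 mm

x̄ = 103.16 mm, ȳ = 112.97 mm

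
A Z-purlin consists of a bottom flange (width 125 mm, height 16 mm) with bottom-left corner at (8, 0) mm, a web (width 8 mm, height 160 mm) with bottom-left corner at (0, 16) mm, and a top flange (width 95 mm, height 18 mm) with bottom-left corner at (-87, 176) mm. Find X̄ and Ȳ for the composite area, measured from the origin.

X̄ = 15.75 mm, Ȳ = 91.23 mm

Part | A | x̄ᵢ | ȳᵢ | A·x̄ᵢ | A·ȳᵢ
bottom flange | 2000.00 | 70.50 | 8.00 | 141000.00 | 16000.00
web | 1280.00 | 4.00 | 96.00 | 5120.00 | 122880.00
top flange | 1710.00 | -39.50 | 185.00 | -67545.00 | 316350.00
Σ | 4990.00 |  |  | 78575.00 | 455230.00
X̄ = 78575.00 / 4990.00 = 15.75 mm
Ȳ = 455230.00 / 4990.00 = 91.23 mm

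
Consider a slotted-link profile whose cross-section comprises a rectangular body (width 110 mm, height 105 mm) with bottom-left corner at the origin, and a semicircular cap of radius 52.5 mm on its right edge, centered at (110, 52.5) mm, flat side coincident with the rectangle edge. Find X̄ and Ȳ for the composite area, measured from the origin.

X̄ = 76.07 mm, Ȳ = 52.50 mm

rectangular body: A = 110 × 105 = 11550.00, centroid at (55.00, 52.50).
semicircular end: A = ½π·52.5² = 4329.51, centroid at (132.28, 52.50).
ΣA = 15879.51 mm², ΣAX̄ = 1207964.56 mm³, ΣAȲ = 833674.14 mm³.
X̄ = 1207964.56/15879.51 = 76.07 mm; Ȳ = 833674.14/15879.51 = 52.50 mm.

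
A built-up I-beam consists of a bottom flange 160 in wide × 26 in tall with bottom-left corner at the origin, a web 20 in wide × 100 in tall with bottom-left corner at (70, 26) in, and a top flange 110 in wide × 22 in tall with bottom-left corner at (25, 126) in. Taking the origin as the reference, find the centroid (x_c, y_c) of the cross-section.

x_c = 80.00 in, y_c = 62.66 in

bottom flange: A = 160 × 26 = 4160.00, centroid at (80.00, 13.00).
web: A = 20 × 100 = 2000.00, centroid at (80.00, 76.00).
top flange: A = 110 × 22 = 2420.00, centroid at (80.00, 137.00).
ΣA = 8580.00 in², ΣAx_c = 686400.00 in³, ΣAy_c = 537620.00 in³.
x_c = 686400.00/8580.00 = 80.00 in; y_c = 537620.00/8580.00 = 62.66 in.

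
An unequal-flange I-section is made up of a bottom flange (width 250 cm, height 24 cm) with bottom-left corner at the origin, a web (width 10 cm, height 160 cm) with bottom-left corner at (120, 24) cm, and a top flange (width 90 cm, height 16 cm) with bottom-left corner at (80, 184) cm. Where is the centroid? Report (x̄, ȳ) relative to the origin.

x̄ = 125.00 cm, ȳ = 56.96 cm

Part | A | x̄ᵢ | ȳᵢ | A·x̄ᵢ | A·ȳᵢ
bottom flange | 6000.00 | 125.00 | 12.00 | 750000.00 | 72000.00
web | 1600.00 | 125.00 | 104.00 | 200000.00 | 166400.00
top flange | 1440.00 | 125.00 | 192.00 | 180000.00 | 276480.00
Σ | 9040.00 |  |  | 1130000.00 | 514880.00
x̄ = 1130000.00 / 9040.00 = 125.00 cm
ȳ = 514880.00 / 9040.00 = 56.96 cm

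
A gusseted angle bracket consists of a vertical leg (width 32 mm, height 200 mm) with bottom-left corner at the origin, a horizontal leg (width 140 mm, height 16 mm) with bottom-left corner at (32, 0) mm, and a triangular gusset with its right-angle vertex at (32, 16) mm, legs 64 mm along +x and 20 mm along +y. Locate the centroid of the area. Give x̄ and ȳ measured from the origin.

x̄ = 39.33 mm, ȳ = 72.46 mm

Part | A | x̄ᵢ | ȳᵢ | A·x̄ᵢ | A·ȳᵢ
vertical leg | 6400.00 | 16.00 | 100.00 | 102400.00 | 640000.00
horizontal leg | 2240.00 | 102.00 | 8.00 | 228480.00 | 17920.00
gusset | 640.00 | 53.33 | 22.67 | 34133.33 | 14506.67
Σ | 9280.00 |  |  | 365013.33 | 672426.67
x̄ = 365013.33 / 9280.00 = 39.33 mm
ȳ = 672426.67 / 9280.00 = 72.46 mm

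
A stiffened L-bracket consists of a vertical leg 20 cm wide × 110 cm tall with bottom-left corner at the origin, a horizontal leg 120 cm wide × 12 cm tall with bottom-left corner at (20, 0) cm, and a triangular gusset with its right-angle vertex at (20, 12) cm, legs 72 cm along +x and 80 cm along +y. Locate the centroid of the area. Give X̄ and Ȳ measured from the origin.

vertical leg: A = 20 × 110 = 2200.00, centroid at (10.00, 55.00).
horizontal leg: A = 120 × 12 = 1440.00, centroid at (80.00, 6.00).
gusset: A = ½·72·80 = 2880.00, centroid at (44.00, 38.67).
ΣA = 6520.00 cm², ΣAX̄ = 263920.00 cm³, ΣAȲ = 241000.00 cm³.
X̄ = 263920.00/6520.00 = 40.48 cm; Ȳ = 241000.00/6520.00 = 36.96 cm.

X̄ = 40.48 cm, Ȳ = 36.96 cm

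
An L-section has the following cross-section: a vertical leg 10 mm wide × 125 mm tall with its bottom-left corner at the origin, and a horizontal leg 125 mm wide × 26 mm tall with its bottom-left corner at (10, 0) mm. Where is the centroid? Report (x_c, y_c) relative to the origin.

Part | A | x̄ᵢ | ȳᵢ | A·x̄ᵢ | A·ȳᵢ
vertical leg | 1250.00 | 5.00 | 62.50 | 6250.00 | 78125.00
horizontal leg | 3250.00 | 72.50 | 13.00 | 235625.00 | 42250.00
Σ | 4500.00 |  |  | 241875.00 | 120375.00
x_c = 241875.00 / 4500.00 = 53.75 mm
y_c = 120375.00 / 4500.00 = 26.75 mm

x_c = 53.75 mm, y_c = 26.75 mm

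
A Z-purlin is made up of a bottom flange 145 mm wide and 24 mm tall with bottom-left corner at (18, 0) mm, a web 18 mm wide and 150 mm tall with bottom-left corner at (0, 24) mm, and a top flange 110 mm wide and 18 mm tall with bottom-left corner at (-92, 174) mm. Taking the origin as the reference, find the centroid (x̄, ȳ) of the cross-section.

Part | A | x̄ᵢ | ȳᵢ | A·x̄ᵢ | A·ȳᵢ
bottom flange | 3480.00 | 90.50 | 12.00 | 314940.00 | 41760.00
web | 2700.00 | 9.00 | 99.00 | 24300.00 | 267300.00
top flange | 1980.00 | -37.00 | 183.00 | -73260.00 | 362340.00
Σ | 8160.00 |  |  | 265980.00 | 671400.00
x̄ = 265980.00 / 8160.00 = 32.60 mm
ȳ = 671400.00 / 8160.00 = 82.28 mm

x̄ = 32.60 mm, ȳ = 82.28 mm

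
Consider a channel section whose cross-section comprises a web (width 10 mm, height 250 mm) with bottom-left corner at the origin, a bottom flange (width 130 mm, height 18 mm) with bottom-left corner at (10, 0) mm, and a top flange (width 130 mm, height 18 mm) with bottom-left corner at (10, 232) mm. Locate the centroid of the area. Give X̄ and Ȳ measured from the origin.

web: A = 10 × 250 = 2500.00, centroid at (5.00, 125.00).
bottom flange: A = 130 × 18 = 2340.00, centroid at (75.00, 9.00).
top flange: A = 130 × 18 = 2340.00, centroid at (75.00, 241.00).
ΣA = 7180.00 mm², ΣAX̄ = 363500.00 mm³, ΣAȲ = 897500.00 mm³.
X̄ = 363500.00/7180.00 = 50.63 mm; Ȳ = 897500.00/7180.00 = 125.00 mm.

X̄ = 50.63 mm, Ȳ = 125.00 mm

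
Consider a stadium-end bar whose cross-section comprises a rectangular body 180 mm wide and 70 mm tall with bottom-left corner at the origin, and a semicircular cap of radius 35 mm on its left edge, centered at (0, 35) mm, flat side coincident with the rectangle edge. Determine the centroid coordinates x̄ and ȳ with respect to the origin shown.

x̄ = 76.11 mm, ȳ = 35.00 mm

Part | A | x̄ᵢ | ȳᵢ | A·x̄ᵢ | A·ȳᵢ
rectangular body | 12600.00 | 90.00 | 35.00 | 1134000.00 | 441000.00
semicircular end | 1924.23 | -14.85 | 35.00 | -28583.33 | 67347.89
Σ | 14524.23 |  |  | 1105416.67 | 508347.89
x̄ = 1105416.67 / 14524.23 = 76.11 mm
ȳ = 508347.89 / 14524.23 = 35.00 mm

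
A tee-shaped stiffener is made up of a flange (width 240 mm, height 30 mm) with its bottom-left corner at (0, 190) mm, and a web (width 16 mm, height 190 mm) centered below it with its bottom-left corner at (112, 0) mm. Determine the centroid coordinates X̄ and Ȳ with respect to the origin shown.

web: A = 16 × 190 = 3040.00, centroid at (120.00, 95.00).
flange: A = 240 × 30 = 7200.00, centroid at (120.00, 205.00).
ΣA = 10240.00 mm², ΣAX̄ = 1228800.00 mm³, ΣAȲ = 1764800.00 mm³.
X̄ = 1228800.00/10240.00 = 120.00 mm; Ȳ = 1764800.00/10240.00 = 172.34 mm.

X̄ = 120.00 mm, Ȳ = 172.34 mm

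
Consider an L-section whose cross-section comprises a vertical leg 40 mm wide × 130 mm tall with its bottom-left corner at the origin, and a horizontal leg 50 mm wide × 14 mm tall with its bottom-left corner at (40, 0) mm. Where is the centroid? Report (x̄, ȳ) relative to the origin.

vertical leg: A = 40 × 130 = 5200.00, centroid at (20.00, 65.00).
horizontal leg: A = 50 × 14 = 700.00, centroid at (65.00, 7.00).
ΣA = 5900.00 mm², ΣAx̄ = 149500.00 mm³, ΣAȳ = 342900.00 mm³.
x̄ = 149500.00/5900.00 = 25.34 mm; ȳ = 342900.00/5900.00 = 58.12 mm.

x̄ = 25.34 mm, ȳ = 58.12 mm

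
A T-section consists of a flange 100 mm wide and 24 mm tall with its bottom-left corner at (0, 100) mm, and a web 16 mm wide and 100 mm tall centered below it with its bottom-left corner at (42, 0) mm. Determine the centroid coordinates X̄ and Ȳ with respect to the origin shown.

X̄ = 50.00 mm, Ȳ = 87.20 mm

Part | A | x̄ᵢ | ȳᵢ | A·x̄ᵢ | A·ȳᵢ
web | 1600.00 | 50.00 | 50.00 | 80000.00 | 80000.00
flange | 2400.00 | 50.00 | 112.00 | 120000.00 | 268800.00
Σ | 4000.00 |  |  | 200000.00 | 348800.00
X̄ = 200000.00 / 4000.00 = 50.00 mm
Ȳ = 348800.00 / 4000.00 = 87.20 mm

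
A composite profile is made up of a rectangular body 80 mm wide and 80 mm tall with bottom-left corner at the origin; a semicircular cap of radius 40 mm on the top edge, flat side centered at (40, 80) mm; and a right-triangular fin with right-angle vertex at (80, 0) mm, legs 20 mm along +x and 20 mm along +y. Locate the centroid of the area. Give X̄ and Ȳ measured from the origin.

rectangular body: A = 80 × 80 = 6400.00, centroid at (40.00, 40.00).
semicircular top: A = ½π·40² = 2513.27, centroid at (40.00, 96.98).
triangular fin: A = ½·20·20 = 200.00, centroid at (86.67, 6.67).
ΣA = 9113.27 mm²
ΣAX̄ = (6400.00)(40.00) + (2513.27)(40.00) + (200.00)(86.67) = 373864.30 mm³
ΣAȲ = (6400.00)(40.00) + (2513.27)(96.98) + (200.00)(6.67) = 501061.93 mm³
X̄ = 373864.30 / 9113.27 = 41.02 mm
Ȳ = 501061.93 / 9113.27 = 54.98 mm

X̄ = 41.02 mm, Ȳ = 54.98 mm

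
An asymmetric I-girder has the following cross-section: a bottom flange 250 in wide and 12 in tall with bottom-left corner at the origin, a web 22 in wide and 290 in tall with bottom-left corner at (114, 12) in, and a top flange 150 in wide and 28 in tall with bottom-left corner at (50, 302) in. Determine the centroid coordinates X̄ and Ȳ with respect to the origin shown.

Part | A | x̄ᵢ | ȳᵢ | A·x̄ᵢ | A·ȳᵢ
bottom flange | 3000.00 | 125.00 | 6.00 | 375000.00 | 18000.00
web | 6380.00 | 125.00 | 157.00 | 797500.00 | 1001660.00
top flange | 4200.00 | 125.00 | 316.00 | 525000.00 | 1327200.00
Σ | 13580.00 |  |  | 1697500.00 | 2346860.00
X̄ = 1697500.00 / 13580.00 = 125.00 in
Ȳ = 2346860.00 / 13580.00 = 172.82 in

X̄ = 125.00 in, Ȳ = 172.82 in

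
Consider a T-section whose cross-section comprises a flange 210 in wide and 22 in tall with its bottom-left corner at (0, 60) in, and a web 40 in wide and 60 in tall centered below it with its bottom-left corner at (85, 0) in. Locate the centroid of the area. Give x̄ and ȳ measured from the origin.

x̄ = 105.00 in, ȳ = 56.98 in

Part | A | x̄ᵢ | ȳᵢ | A·x̄ᵢ | A·ȳᵢ
web | 2400.00 | 105.00 | 30.00 | 252000.00 | 72000.00
flange | 4620.00 | 105.00 | 71.00 | 485100.00 | 328020.00
Σ | 7020.00 |  |  | 737100.00 | 400020.00
x̄ = 737100.00 / 7020.00 = 105.00 in
ȳ = 400020.00 / 7020.00 = 56.98 in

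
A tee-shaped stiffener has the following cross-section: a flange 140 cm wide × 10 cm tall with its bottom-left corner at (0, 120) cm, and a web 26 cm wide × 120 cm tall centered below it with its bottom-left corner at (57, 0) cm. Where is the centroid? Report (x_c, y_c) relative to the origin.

x_c = 70.00 cm, y_c = 80.13 cm

Part | A | x̄ᵢ | ȳᵢ | A·x̄ᵢ | A·ȳᵢ
web | 3120.00 | 70.00 | 60.00 | 218400.00 | 187200.00
flange | 1400.00 | 70.00 | 125.00 | 98000.00 | 175000.00
Σ | 4520.00 |  |  | 316400.00 | 362200.00
x_c = 316400.00 / 4520.00 = 70.00 cm
y_c = 362200.00 / 4520.00 = 80.13 cm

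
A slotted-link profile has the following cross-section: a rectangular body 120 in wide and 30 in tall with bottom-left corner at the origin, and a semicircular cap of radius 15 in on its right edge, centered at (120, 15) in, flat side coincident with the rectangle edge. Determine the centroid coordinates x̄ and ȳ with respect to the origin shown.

x̄ = 65.93 in, ȳ = 15.00 in

rectangular body: A = 120 × 30 = 3600.00, centroid at (60.00, 15.00).
semicircular end: A = ½π·15² = 353.43, centroid at (126.37, 15.00).
ΣA = 3953.43 in²
ΣAx̄ = (3600.00)(60.00) + (353.43)(126.37) = 260661.50 in³
ΣAȳ = (3600.00)(15.00) + (353.43)(15.00) = 59301.44 in³
x̄ = 260661.50 / 3953.43 = 65.93 in
ȳ = 59301.44 / 3953.43 = 15.00 in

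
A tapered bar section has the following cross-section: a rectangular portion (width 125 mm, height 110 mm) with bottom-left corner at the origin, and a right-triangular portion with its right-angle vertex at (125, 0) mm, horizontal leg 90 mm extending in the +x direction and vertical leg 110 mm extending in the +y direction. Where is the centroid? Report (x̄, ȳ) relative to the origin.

rectangular portion: A = 125 × 110 = 13750.00, centroid at (62.50, 55.00).
triangular portion: A = ½·90·110 = 4950.00, centroid at (155.00, 36.67).
ΣA = 18700.00 mm²
ΣAx̄ = (13750.00)(62.50) + (4950.00)(155.00) = 1626625.00 mm³
ΣAȳ = (13750.00)(55.00) + (4950.00)(36.67) = 937750.00 mm³
x̄ = 1626625.00 / 18700.00 = 86.99 mm
ȳ = 937750.00 / 18700.00 = 50.15 mm

x̄ = 86.99 mm, ȳ = 50.15 mm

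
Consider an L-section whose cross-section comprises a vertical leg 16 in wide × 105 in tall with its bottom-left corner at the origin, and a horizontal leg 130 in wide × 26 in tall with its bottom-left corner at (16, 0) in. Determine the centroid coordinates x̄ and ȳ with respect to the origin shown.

x̄ = 56.76 in, ȳ = 26.11 in

vertical leg: A = 16 × 105 = 1680.00, centroid at (8.00, 52.50).
horizontal leg: A = 130 × 26 = 3380.00, centroid at (81.00, 13.00).
ΣA = 5060.00 in², ΣAx̄ = 287220.00 in³, ΣAȳ = 132140.00 in³.
x̄ = 287220.00/5060.00 = 56.76 in; ȳ = 132140.00/5060.00 = 26.11 in.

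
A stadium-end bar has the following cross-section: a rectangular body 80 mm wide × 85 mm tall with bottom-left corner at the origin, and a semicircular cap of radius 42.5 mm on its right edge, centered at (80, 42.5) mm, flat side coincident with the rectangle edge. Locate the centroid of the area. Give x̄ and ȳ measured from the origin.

Part | A | x̄ᵢ | ȳᵢ | A·x̄ᵢ | A·ȳᵢ
rectangular body | 6800.00 | 40.00 | 42.50 | 272000.00 | 289000.00
semicircular end | 2837.25 | 98.04 | 42.50 | 278157.15 | 120583.16
Σ | 9637.25 |  |  | 550157.15 | 409583.16
x̄ = 550157.15 / 9637.25 = 57.09 mm
ȳ = 409583.16 / 9637.25 = 42.50 mm

x̄ = 57.09 mm, ȳ = 42.50 mm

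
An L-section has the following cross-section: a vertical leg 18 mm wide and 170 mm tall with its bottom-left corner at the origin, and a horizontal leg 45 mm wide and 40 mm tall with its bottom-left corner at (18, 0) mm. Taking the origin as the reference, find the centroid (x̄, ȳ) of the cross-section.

vertical leg: A = 18 × 170 = 3060.00, centroid at (9.00, 85.00).
horizontal leg: A = 45 × 40 = 1800.00, centroid at (40.50, 20.00).
ΣA = 4860.00 mm², ΣAx̄ = 100440.00 mm³, ΣAȳ = 296100.00 mm³.
x̄ = 100440.00/4860.00 = 20.67 mm; ȳ = 296100.00/4860.00 = 60.93 mm.

x̄ = 20.67 mm, ȳ = 60.93 mm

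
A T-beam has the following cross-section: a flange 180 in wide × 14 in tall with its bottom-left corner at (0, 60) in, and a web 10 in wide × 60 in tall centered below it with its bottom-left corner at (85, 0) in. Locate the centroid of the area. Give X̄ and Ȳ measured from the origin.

X̄ = 90.00 in, Ȳ = 59.88 in

web: A = 10 × 60 = 600.00, centroid at (90.00, 30.00).
flange: A = 180 × 14 = 2520.00, centroid at (90.00, 67.00).
ΣA = 3120.00 in², ΣAX̄ = 280800.00 in³, ΣAȲ = 186840.00 in³.
X̄ = 280800.00/3120.00 = 90.00 in; Ȳ = 186840.00/3120.00 = 59.88 in.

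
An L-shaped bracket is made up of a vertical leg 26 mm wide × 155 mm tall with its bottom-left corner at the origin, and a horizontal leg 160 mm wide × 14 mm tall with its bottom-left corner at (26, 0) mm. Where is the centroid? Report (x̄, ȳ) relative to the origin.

x̄ = 46.22 mm, ȳ = 52.31 mm

vertical leg: A = 26 × 155 = 4030.00, centroid at (13.00, 77.50).
horizontal leg: A = 160 × 14 = 2240.00, centroid at (106.00, 7.00).
ΣA = 6270.00 mm²
ΣAx̄ = (4030.00)(13.00) + (2240.00)(106.00) = 289830.00 mm³
ΣAȳ = (4030.00)(77.50) + (2240.00)(7.00) = 328005.00 mm³
x̄ = 289830.00 / 6270.00 = 46.22 mm
ȳ = 328005.00 / 6270.00 = 52.31 mm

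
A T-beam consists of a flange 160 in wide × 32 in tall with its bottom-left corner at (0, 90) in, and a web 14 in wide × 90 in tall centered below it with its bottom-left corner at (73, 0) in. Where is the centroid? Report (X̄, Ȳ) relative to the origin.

web: A = 14 × 90 = 1260.00, centroid at (80.00, 45.00).
flange: A = 160 × 32 = 5120.00, centroid at (80.00, 106.00).
ΣA = 6380.00 in²
ΣAX̄ = (1260.00)(80.00) + (5120.00)(80.00) = 510400.00 in³
ΣAȲ = (1260.00)(45.00) + (5120.00)(106.00) = 599420.00 in³
X̄ = 510400.00 / 6380.00 = 80.00 in
Ȳ = 599420.00 / 6380.00 = 93.95 in

X̄ = 80.00 in, Ȳ = 93.95 in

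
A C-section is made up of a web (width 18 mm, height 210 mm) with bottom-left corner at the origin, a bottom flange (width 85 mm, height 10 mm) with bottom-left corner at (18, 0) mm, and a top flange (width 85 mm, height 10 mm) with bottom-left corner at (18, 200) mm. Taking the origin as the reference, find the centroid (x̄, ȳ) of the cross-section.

web: A = 18 × 210 = 3780.00, centroid at (9.00, 105.00).
bottom flange: A = 85 × 10 = 850.00, centroid at (60.50, 5.00).
top flange: A = 85 × 10 = 850.00, centroid at (60.50, 205.00).
ΣA = 5480.00 mm²
ΣAx̄ = (3780.00)(9.00) + (850.00)(60.50) + (850.00)(60.50) = 136870.00 mm³
ΣAȳ = (3780.00)(105.00) + (850.00)(5.00) + (850.00)(205.00) = 575400.00 mm³
x̄ = 136870.00 / 5480.00 = 24.98 mm
ȳ = 575400.00 / 5480.00 = 105.00 mm

x̄ = 24.98 mm, ȳ = 105.00 mm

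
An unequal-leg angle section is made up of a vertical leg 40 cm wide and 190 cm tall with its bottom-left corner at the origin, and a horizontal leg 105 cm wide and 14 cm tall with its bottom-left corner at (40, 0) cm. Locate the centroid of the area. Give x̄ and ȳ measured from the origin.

x̄ = 31.75 cm, ȳ = 80.74 cm

Part | A | x̄ᵢ | ȳᵢ | A·x̄ᵢ | A·ȳᵢ
vertical leg | 7600.00 | 20.00 | 95.00 | 152000.00 | 722000.00
horizontal leg | 1470.00 | 92.50 | 7.00 | 135975.00 | 10290.00
Σ | 9070.00 |  |  | 287975.00 | 732290.00
x̄ = 287975.00 / 9070.00 = 31.75 cm
ȳ = 732290.00 / 9070.00 = 80.74 cm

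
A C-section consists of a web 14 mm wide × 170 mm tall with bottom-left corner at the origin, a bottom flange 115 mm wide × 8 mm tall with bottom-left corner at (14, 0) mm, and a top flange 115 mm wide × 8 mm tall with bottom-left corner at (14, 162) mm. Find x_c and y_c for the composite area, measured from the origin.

x_c = 35.12 mm, y_c = 85.00 mm

web: A = 14 × 170 = 2380.00, centroid at (7.00, 85.00).
bottom flange: A = 115 × 8 = 920.00, centroid at (71.50, 4.00).
top flange: A = 115 × 8 = 920.00, centroid at (71.50, 166.00).
ΣA = 4220.00 mm²
ΣAx_c = (2380.00)(7.00) + (920.00)(71.50) + (920.00)(71.50) = 148220.00 mm³
ΣAy_c = (2380.00)(85.00) + (920.00)(4.00) + (920.00)(166.00) = 358700.00 mm³
x_c = 148220.00 / 4220.00 = 35.12 mm
y_c = 358700.00 / 4220.00 = 85.00 mm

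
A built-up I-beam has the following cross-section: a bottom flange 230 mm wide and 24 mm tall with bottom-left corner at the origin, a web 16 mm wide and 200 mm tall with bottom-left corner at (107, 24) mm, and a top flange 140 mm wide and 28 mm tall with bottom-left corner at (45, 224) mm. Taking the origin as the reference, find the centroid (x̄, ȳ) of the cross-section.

x̄ = 115.00 mm, ȳ = 110.44 mm

bottom flange: A = 230 × 24 = 5520.00, centroid at (115.00, 12.00).
web: A = 16 × 200 = 3200.00, centroid at (115.00, 124.00).
top flange: A = 140 × 28 = 3920.00, centroid at (115.00, 238.00).
ΣA = 12640.00 mm²
ΣAx̄ = (5520.00)(115.00) + (3200.00)(115.00) + (3920.00)(115.00) = 1453600.00 mm³
ΣAȳ = (5520.00)(12.00) + (3200.00)(124.00) + (3920.00)(238.00) = 1396000.00 mm³
x̄ = 1453600.00 / 12640.00 = 115.00 mm
ȳ = 1396000.00 / 12640.00 = 110.44 mm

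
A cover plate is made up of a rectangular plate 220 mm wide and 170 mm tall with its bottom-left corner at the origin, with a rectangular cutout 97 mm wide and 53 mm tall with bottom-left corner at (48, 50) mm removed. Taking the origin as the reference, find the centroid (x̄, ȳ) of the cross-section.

x̄ = 112.15 mm, ȳ = 86.35 mm

Part | A | x̄ᵢ | ȳᵢ | A·x̄ᵢ | A·ȳᵢ
plate | 37400.00 | 110.00 | 85.00 | 4114000.00 | 3179000.00
hole | -5141.00 | 96.50 | 76.50 | -496106.50 | -393286.50
Σ | 32259.00 |  |  | 3617893.50 | 2785713.50
x̄ = 3617893.50 / 32259.00 = 112.15 mm
ȳ = 2785713.50 / 32259.00 = 86.35 mm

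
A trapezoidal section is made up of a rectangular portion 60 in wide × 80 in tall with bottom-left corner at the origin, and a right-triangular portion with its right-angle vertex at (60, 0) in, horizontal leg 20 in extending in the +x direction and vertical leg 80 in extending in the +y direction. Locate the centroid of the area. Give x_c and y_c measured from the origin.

rectangular portion: A = 60 × 80 = 4800.00, centroid at (30.00, 40.00).
triangular portion: A = ½·20·80 = 800.00, centroid at (66.67, 26.67).
ΣA = 5600.00 in²
ΣAx_c = (4800.00)(30.00) + (800.00)(66.67) = 197333.33 in³
ΣAy_c = (4800.00)(40.00) + (800.00)(26.67) = 213333.33 in³
x_c = 197333.33 / 5600.00 = 35.24 in
y_c = 213333.33 / 5600.00 = 38.10 in

x_c = 35.24 in, y_c = 38.10 in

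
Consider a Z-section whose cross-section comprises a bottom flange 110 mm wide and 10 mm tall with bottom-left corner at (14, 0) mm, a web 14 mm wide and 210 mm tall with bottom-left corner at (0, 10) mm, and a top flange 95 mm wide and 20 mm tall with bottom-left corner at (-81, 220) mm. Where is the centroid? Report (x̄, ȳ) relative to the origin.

Part | A | x̄ᵢ | ȳᵢ | A·x̄ᵢ | A·ȳᵢ
bottom flange | 1100.00 | 69.00 | 5.00 | 75900.00 | 5500.00
web | 2940.00 | 7.00 | 115.00 | 20580.00 | 338100.00
top flange | 1900.00 | -33.50 | 230.00 | -63650.00 | 437000.00
Σ | 5940.00 |  |  | 32830.00 | 780600.00
x̄ = 32830.00 / 5940.00 = 5.53 mm
ȳ = 780600.00 / 5940.00 = 131.41 mm

x̄ = 5.53 mm, ȳ = 131.41 mm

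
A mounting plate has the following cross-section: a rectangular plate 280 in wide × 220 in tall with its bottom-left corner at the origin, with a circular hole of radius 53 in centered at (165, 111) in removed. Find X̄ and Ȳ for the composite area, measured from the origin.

X̄ = 135.82 in, Ȳ = 109.83 in

plate: A = 280 × 220 = 61600.00, centroid at (140.00, 110.00).
hole: A = −π·53² = -8824.73, centroid at (165.00, 111.00).
ΣA = 52775.27 in², ΣAX̄ = 7167918.93 in³, ΣAȲ = 5796454.55 in³.
X̄ = 7167918.93/52775.27 = 135.82 in; Ȳ = 5796454.55/52775.27 = 109.83 in.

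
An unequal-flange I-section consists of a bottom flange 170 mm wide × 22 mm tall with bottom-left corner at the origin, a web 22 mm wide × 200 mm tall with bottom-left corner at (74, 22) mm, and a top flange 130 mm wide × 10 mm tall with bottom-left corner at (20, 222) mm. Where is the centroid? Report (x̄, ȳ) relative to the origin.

bottom flange: A = 170 × 22 = 3740.00, centroid at (85.00, 11.00).
web: A = 22 × 200 = 4400.00, centroid at (85.00, 122.00).
top flange: A = 130 × 10 = 1300.00, centroid at (85.00, 227.00).
ΣA = 9440.00 mm², ΣAx̄ = 802400.00 mm³, ΣAȳ = 873040.00 mm³.
x̄ = 802400.00/9440.00 = 85.00 mm; ȳ = 873040.00/9440.00 = 92.48 mm.

x̄ = 85.00 mm, ȳ = 92.48 mm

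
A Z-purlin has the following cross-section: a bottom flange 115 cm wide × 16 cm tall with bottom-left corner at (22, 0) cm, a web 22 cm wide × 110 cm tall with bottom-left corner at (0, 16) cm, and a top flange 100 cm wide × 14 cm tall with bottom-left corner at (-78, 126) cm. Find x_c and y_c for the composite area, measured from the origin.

x_c = 23.62 cm, y_c = 65.86 cm

bottom flange: A = 115 × 16 = 1840.00, centroid at (79.50, 8.00).
web: A = 22 × 110 = 2420.00, centroid at (11.00, 71.00).
top flange: A = 100 × 14 = 1400.00, centroid at (-28.00, 133.00).
ΣA = 5660.00 cm², ΣAx_c = 133700.00 cm³, ΣAy_c = 372740.00 cm³.
x_c = 133700.00/5660.00 = 23.62 cm; y_c = 372740.00/5660.00 = 65.86 cm.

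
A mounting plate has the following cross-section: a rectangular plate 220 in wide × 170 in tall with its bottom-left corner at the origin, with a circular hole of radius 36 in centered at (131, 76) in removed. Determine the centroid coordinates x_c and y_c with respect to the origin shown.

plate: A = 220 × 170 = 37400.00, centroid at (110.00, 85.00).
hole: A = −π·36² = -4071.50, centroid at (131.00, 76.00).
ΣA = 33328.50 in²
ΣAx_c = (37400.00)(110.00) + (-4071.50)(131.00) = 3580632.97 in³
ΣAy_c = (37400.00)(85.00) + (-4071.50)(76.00) = 2869565.69 in³
x_c = 3580632.97 / 33328.50 = 107.43 in
y_c = 2869565.69 / 33328.50 = 86.10 in

x_c = 107.43 in, y_c = 86.10 in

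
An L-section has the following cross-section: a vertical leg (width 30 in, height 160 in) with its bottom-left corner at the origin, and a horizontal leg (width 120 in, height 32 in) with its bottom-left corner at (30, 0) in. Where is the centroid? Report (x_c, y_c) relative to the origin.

vertical leg: A = 30 × 160 = 4800.00, centroid at (15.00, 80.00).
horizontal leg: A = 120 × 32 = 3840.00, centroid at (90.00, 16.00).
ΣA = 8640.00 in², ΣAx_c = 417600.00 in³, ΣAy_c = 445440.00 in³.
x_c = 417600.00/8640.00 = 48.33 in; y_c = 445440.00/8640.00 = 51.56 in.

x_c = 48.33 in, y_c = 51.56 in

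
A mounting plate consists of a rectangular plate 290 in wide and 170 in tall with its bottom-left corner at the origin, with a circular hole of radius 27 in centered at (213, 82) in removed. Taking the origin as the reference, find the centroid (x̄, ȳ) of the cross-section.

x̄ = 141.69 in, ȳ = 85.15 in

Part | A | x̄ᵢ | ȳᵢ | A·x̄ᵢ | A·ȳᵢ
plate | 49300.00 | 145.00 | 85.00 | 7148500.00 | 4190500.00
hole | -2290.22 | 213.00 | 82.00 | -487817.08 | -187798.13
Σ | 47009.78 |  |  | 6660682.92 | 4002701.87
x̄ = 6660682.92 / 47009.78 = 141.69 in
ȳ = 4002701.87 / 47009.78 = 85.15 in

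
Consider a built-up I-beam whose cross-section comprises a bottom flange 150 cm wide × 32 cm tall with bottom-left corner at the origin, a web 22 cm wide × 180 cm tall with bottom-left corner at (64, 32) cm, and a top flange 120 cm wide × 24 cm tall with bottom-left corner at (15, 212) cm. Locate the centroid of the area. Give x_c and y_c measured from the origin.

Part | A | x̄ᵢ | ȳᵢ | A·x̄ᵢ | A·ȳᵢ
bottom flange | 4800.00 | 75.00 | 16.00 | 360000.00 | 76800.00
web | 3960.00 | 75.00 | 122.00 | 297000.00 | 483120.00
top flange | 2880.00 | 75.00 | 224.00 | 216000.00 | 645120.00
Σ | 11640.00 |  |  | 873000.00 | 1205040.00
x_c = 873000.00 / 11640.00 = 75.00 cm
y_c = 1205040.00 / 11640.00 = 103.53 cm

x_c = 75.00 cm, y_c = 103.53 cm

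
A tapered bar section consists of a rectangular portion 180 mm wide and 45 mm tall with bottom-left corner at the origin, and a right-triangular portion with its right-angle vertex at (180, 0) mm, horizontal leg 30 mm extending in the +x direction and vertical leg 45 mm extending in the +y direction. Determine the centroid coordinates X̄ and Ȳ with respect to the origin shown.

rectangular portion: A = 180 × 45 = 8100.00, centroid at (90.00, 22.50).
triangular portion: A = ½·30·45 = 675.00, centroid at (190.00, 15.00).
ΣA = 8775.00 mm²
ΣAX̄ = (8100.00)(90.00) + (675.00)(190.00) = 857250.00 mm³
ΣAȲ = (8100.00)(22.50) + (675.00)(15.00) = 192375.00 mm³
X̄ = 857250.00 / 8775.00 = 97.69 mm
Ȳ = 192375.00 / 8775.00 = 21.92 mm

X̄ = 97.69 mm, Ȳ = 21.92 mm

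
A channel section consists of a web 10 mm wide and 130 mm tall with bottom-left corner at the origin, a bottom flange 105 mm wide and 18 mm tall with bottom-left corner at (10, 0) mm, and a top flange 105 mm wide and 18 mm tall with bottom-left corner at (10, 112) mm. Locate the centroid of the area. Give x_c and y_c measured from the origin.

web: A = 10 × 130 = 1300.00, centroid at (5.00, 65.00).
bottom flange: A = 105 × 18 = 1890.00, centroid at (62.50, 9.00).
top flange: A = 105 × 18 = 1890.00, centroid at (62.50, 121.00).
ΣA = 5080.00 mm², ΣAx_c = 242750.00 mm³, ΣAy_c = 330200.00 mm³.
x_c = 242750.00/5080.00 = 47.79 mm; y_c = 330200.00/5080.00 = 65.00 mm.

x_c = 47.79 mm, y_c = 65.00 mm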